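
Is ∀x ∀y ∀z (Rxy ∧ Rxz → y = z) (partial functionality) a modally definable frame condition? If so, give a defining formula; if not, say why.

Definable; ◇p → □p defines it

The condition is partial functionality. A defining modal formula is ◇p → □p.
Suppose ◇p→□p is valid. Take Rxy, Rxz and set V(p)={y}. Then ◇p at x, so □p at x, so p at z, i.e. z=y.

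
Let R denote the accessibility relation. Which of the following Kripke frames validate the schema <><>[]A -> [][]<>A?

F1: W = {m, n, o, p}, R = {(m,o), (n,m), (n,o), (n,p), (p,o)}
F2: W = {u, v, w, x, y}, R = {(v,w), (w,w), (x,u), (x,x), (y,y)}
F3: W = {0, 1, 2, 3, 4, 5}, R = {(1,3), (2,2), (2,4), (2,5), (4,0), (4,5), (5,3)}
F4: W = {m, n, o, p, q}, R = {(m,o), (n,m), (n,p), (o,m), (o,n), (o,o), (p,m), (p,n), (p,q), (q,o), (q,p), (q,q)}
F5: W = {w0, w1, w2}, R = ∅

The schema corresponds to a generalized confluence (Geach) condition: forall x forall y forall z ((x R^2 y & x R^2 z) -> exists w (yRw & zRw)).
F1: fails — nR²o, nR²o but no w with oRw and oRw.
F2: fails — xR²u, xR²u but no t with uRt and uRt.
F3: fails — 2R²0, 2R²0 but no w with 0Rw and 0Rw.
F4: fails — mR²m, mR²n but no w with mRw and nRw.
F5: ✓.
Valid on: F5.

F5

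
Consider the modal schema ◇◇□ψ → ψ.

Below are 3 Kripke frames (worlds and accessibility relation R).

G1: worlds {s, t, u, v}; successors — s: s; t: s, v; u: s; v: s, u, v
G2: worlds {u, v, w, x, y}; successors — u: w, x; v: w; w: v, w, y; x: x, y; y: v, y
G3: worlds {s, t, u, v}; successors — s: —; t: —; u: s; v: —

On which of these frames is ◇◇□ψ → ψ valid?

G3

The schema corresponds to a generalized confluence (Geach) condition: ∀x ∀y (xR²y → ∃w (yRw ∧ x = w)).
G1: fails — tR²s but no w with sRw and t=w.
G2: fails — uR²v but no t with vRt and u=t.
G3: condition met.
Valid on: G3.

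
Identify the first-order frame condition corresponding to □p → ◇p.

seriality

Suppose □p→◇p is valid. At any x set V(p)=W. Then □p at x, so ◇p at x, so x has a successor.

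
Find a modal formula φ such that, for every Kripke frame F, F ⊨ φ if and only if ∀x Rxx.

□s → s

The condition is reflexivity. The T schema □s → s defines it.
Suppose □s→s is valid. At any x set V(s)={w : Rxw}. Then □s holds at x, so s holds at x, i.e. Rxx.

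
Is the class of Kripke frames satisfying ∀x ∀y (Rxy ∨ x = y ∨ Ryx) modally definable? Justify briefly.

Modal frame validity is preserved under disjoint unions.
Take 4 disjoint single-world reflexive frames: each is trivially connected, but their disjoint union has 4 worlds with no edge between distinct components, so it is not connected.
So the class is not modally definable.

No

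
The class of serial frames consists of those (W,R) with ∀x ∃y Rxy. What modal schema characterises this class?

□ψ → ◇ψ

This is seriality; the standard corresponding axiom is D: □ψ → ◇ψ.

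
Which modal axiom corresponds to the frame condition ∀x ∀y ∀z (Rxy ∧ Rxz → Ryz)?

A defining formula is ◇ψ → □◇ψ (the 5 axiom).
Suppose ◇ψ→□◇ψ is valid. Take Rxy, Rxz and set V(ψ)={y}. Then ◇ψ at x, so □◇ψ at x, so ◇ψ at z, so some w with Rzw has ψ; w=y, i.e. Rzy. By symmetry of the argument, Ryz.

◇ψ → □◇ψ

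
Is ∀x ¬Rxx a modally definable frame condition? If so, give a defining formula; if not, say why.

No — not modally definable

Any modally definable frame class is closed under surjective bounded morphisms.
The 4-cycle (worlds s,t,u,v with s→t→u→v→s) is irreflexive, and the map sending every world to a single reflexive point • is a surjective bounded morphism (forth: every edge maps to (•,•); back: every world has a successor). So any modal formula valid on the 4-cycle is also valid on the reflexive point, which is not irreflexive.
Hence irreflexivity is not modally definable.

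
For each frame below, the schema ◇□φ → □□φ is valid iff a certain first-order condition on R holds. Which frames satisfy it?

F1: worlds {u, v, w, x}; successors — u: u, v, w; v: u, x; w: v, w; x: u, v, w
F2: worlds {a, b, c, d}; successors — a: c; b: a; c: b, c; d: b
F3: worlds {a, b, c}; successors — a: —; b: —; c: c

The schema corresponds to a generalized confluence (Geach) condition: ∀x ∀y ∀z ((xRy ∧ xR²z) → ∃w (yRw ∧ z = w)).
F1: fails — uRu, uR²x but no t with uRt and x=t.
F2: fails — cRb, cR²b but no w with bRw and b=w.
F3: ✓.
Valid on: F3.

F3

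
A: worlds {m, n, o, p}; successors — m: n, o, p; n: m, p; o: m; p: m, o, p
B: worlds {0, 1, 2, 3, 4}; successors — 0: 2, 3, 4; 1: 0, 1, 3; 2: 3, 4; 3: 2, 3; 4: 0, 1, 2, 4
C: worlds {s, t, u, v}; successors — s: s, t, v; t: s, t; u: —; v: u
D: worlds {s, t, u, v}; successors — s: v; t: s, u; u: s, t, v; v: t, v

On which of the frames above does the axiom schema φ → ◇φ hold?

none

Frame correspondent (Sahlqvist): ∀x Rxx — i.e. reflexivity.
A: fails — world m does not see itself.
B: fails — world 0 does not see itself.
C: fails — world u does not see itself.
D: fails — world s does not see itself.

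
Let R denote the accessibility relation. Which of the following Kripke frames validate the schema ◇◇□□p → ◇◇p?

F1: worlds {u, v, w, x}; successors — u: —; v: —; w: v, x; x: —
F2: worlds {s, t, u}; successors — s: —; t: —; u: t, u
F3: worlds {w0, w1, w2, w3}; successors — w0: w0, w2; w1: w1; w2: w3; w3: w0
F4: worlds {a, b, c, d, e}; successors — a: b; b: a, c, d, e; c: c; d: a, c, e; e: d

F1, F3, F4

The schema corresponds to a generalized confluence (Geach) condition: ∀x ∀y (xR²y → ∃w (yR²w ∧ xR²w)).
F1: condition met.
F2: fails — uR²t but no w with tR²w and uR²w.
F3: condition met.
F4: condition met.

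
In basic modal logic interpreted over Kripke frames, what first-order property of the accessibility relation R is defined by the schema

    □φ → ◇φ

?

Suppose □φ→◇φ is valid. At any x set V(φ)=W. Then □φ at x, so ◇φ at x, so x has a successor.

Seriality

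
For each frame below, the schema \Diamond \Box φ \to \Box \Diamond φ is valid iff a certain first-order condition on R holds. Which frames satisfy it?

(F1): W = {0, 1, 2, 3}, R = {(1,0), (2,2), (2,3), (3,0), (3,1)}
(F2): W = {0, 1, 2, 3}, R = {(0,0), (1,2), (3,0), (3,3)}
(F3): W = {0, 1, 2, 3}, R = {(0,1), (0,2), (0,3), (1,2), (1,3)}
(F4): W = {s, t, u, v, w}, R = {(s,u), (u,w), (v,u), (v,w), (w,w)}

(F4)

The schema corresponds to convergence: \forall x \forall y \forall z (Rxy \wedge Rxz \to \exists w (Ryw \wedge Rzw)).
(F1): fails — R10 and R10 but 0 and 0 have no common successor.
(F2): fails — R12 and R12 but 2 and 2 have no common successor.
(F3): fails — R02 and R02 but 2 and 2 have no common successor.
(F4): holds.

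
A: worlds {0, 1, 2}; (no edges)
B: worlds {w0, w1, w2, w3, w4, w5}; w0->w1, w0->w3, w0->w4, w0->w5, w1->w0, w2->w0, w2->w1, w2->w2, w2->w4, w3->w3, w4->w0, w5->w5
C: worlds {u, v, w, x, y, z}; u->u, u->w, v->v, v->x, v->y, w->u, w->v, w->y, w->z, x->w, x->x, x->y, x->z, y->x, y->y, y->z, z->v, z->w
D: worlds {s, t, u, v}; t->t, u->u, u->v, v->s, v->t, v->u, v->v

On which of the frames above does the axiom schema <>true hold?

B, C

The schema corresponds to seriality: forall x exists y Rxy.
A: fails — world 0 has no successor.
B: ✓.
C: ✓.
D: fails — world s has no successor.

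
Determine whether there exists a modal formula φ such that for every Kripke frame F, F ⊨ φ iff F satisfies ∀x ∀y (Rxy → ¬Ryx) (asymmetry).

Not definable by any modal formula

Modal frame validity is preserved under surjective bounded morphisms.
The 5-cycle (worlds s,t,u,v,w with s→t→u→v→w→s) is asymmetric. Mapping every world to a single reflexive point • is a surjective bounded morphism, and the reflexive point is not asymmetric (R•• but asymmetry requires ¬R••).
So no modal formula (or set of formulas) defines exactly the asymmetric frames.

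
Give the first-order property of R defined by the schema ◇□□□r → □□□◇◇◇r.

This is a Sahlqvist (Geach-type) schema ◇^1□^3r → □^3◇^3r.
Minimal-valuation argument: fix x; take any y with xR^1y and any z with xR^3z. Set V(r) to the set of worlds R-reachable from y in exactly 3 steps. Then □^3r holds at y, so the antecedent holds at x; validity forces ◇^3r at z, giving a w with zR^3w and yR^3w.
First-order correspondent: ∀x ∀y ∀z ((xRy ∧ xR³z) → ∃w (yR³w ∧ zR³w)).

∀x ∀y ∀z ((xRy ∧ xR³z) → ∃w (yR³w ∧ zR³w))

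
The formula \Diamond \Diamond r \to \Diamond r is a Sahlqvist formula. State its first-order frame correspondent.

transitivity

Replacing r by ¬r and contraposing gives the equivalent schema □r → □□r.
Suppose □r→□□r is valid. Take Rxy, Ryz and set V(r)={w : Rxw}. Then □r at x, so □□r at x, so □r at y, so r at z, i.e. Rxz.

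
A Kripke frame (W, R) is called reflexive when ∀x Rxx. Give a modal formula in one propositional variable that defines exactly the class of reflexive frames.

This is reflexivity; the standard corresponding axiom is T: □q → q.
Suppose □q→q is valid. At any x set V(q)={w : Rxw}. Then □q holds at x, so q holds at x, i.e. Rxx.

□q → q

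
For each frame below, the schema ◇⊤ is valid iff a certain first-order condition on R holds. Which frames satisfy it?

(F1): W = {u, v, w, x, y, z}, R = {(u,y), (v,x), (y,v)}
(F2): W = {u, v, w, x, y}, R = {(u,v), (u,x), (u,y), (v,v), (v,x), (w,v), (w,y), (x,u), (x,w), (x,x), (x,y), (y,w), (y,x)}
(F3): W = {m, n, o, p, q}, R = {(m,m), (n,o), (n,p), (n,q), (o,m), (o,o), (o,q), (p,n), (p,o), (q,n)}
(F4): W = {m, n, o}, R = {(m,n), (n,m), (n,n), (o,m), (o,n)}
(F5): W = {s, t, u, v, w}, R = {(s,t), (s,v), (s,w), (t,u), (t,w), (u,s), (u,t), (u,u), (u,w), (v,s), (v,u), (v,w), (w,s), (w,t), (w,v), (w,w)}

(F2), (F3), (F4), (F5)

This is the axiom for seriality; its first-order frame correspondent is ∀x ∃y Rxy.
(F1): fails — world w has no successor.
(F2): holds.
(F3): holds.
(F4): holds.
(F5): holds.
Valid on: (F2), (F3), (F4), (F5).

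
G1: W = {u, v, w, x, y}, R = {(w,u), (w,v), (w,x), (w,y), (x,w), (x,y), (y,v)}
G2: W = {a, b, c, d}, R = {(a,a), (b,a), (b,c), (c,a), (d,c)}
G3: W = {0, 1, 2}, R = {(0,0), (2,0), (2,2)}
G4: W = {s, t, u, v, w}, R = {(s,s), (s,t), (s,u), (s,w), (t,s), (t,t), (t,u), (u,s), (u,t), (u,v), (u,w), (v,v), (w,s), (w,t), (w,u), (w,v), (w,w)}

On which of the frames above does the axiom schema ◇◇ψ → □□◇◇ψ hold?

G2

Frame correspondent (Sahlqvist): ∀x ∀y ∀z ((xR²y ∧ xR²z) → ∃w (y = w ∧ zR²w)) — i.e. a generalized confluence (Geach) condition.
G1: fails — wR²v, wR²v but no t with v=t and vR²t.
G2: satisfies the condition.
G3: fails — 2R²2, 2R²0 but no w with 2=w and 0R²w.
G4: fails — sR²s, sR²v but no w* with s=w* and vR²w*.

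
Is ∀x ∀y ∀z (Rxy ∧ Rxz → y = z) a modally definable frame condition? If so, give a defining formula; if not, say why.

Definable; ◇r → □r defines it

This is a Sahlqvist condition; the CD axiom ◇r → □r defines it.
Suppose ◇r→□r is valid. Take Rxy, Rxz and set V(r)={y}. Then ◇r at x, so □r at x, so r at z, i.e. z=y.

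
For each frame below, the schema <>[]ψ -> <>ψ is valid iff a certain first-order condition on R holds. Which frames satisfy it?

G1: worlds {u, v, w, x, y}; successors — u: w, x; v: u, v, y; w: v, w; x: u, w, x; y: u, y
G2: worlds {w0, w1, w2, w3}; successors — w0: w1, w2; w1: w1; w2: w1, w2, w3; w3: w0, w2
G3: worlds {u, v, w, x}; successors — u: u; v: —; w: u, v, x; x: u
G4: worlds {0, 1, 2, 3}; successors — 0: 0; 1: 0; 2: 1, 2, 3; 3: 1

G2

Frame correspondent (Sahlqvist): forall x forall y (xRy -> exists w (yRw & xRw)) — i.e. a generalized confluence (Geach) condition.
G1: fails — vRu but no t with uRt and vRt.
G2: holds.
G3: fails — wRv but no t with vRt and wRt.
G4: fails — 2R1 but no w with 1Rw and 2Rw.
Valid on: G2.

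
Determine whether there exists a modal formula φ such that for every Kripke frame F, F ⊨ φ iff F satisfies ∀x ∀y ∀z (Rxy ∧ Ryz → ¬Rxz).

Modal frame validity is preserved under surjective bounded morphisms.
The 7-cycle (worlds w0,w1,w2,w3,w4,w5,w6 with w0→w1→w2→w3→w4→w5→w6→w0) is intransitive. Mapping every world to a single reflexive point • is a surjective bounded morphism; the reflexive point is not intransitive (R••∧R•• but R••).
So no modal formula (or set of formulas) defines exactly the intransitive frames.

Not modally definable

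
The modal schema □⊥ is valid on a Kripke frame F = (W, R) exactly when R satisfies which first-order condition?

□⊥ is valid iff no world has any successor (otherwise □⊥ fails at any world with one).

emptiness of R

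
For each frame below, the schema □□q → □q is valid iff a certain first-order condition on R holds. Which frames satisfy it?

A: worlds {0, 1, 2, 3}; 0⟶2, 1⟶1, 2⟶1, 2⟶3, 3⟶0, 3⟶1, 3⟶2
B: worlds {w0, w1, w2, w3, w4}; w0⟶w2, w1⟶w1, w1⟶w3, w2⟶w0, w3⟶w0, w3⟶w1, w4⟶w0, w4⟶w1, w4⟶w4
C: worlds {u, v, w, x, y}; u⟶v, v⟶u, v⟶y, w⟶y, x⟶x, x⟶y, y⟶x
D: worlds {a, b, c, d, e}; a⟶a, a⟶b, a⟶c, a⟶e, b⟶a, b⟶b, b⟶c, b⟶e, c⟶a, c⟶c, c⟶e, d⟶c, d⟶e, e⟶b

The schema corresponds to density: ∀x ∀y (Rxy → ∃z (Rxz ∧ Rzy)).
A: fails — R02 but no z with R0z and Rz2.
B: fails — Rw3w0 but no z with Rw3z and Rzw0.
C: fails — Ruv but no z with Ruz and Rzv.
D: ✓.
Valid on: D.

D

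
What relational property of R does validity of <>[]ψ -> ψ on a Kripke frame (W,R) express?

Equivalently (dual form): ψ → □◇ψ.
Suppose ψ→□◇ψ is valid. Take Rxy and set V(ψ)={x}. Then ψ at x, so □◇ψ at x, so ◇ψ at y, so some z with Ryz has ψ; z=x, i.e. Ryx.
The converse is a direct semantic check.
Frame condition: forall x forall y (Rxy -> Ryx).

Symmetry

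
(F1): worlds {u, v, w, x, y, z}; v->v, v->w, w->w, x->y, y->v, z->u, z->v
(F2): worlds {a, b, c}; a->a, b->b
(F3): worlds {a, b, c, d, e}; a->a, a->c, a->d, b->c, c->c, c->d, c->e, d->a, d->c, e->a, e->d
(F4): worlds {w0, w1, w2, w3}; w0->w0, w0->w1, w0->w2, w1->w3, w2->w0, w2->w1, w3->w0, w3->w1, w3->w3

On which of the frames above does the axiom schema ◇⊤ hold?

(F3), (F4)

This is the axiom for seriality; its first-order frame correspondent is ∀x ∃y Rxy.
(F1): fails — world u has no successor.
(F2): fails — world c has no successor.
(F3): ✓.
(F4): ✓.
Valid on: (F3), (F4).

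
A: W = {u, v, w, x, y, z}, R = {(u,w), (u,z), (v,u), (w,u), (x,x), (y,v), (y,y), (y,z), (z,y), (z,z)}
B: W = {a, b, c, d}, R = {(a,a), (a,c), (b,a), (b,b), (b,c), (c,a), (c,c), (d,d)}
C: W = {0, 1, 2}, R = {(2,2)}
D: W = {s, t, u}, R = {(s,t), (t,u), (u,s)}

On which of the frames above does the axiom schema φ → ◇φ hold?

B

The schema corresponds to reflexivity: ∀x Rxx.
A: fails — world u does not see itself.
B: ✓.
C: fails — world 0 does not see itself.
D: fails — world s does not see itself.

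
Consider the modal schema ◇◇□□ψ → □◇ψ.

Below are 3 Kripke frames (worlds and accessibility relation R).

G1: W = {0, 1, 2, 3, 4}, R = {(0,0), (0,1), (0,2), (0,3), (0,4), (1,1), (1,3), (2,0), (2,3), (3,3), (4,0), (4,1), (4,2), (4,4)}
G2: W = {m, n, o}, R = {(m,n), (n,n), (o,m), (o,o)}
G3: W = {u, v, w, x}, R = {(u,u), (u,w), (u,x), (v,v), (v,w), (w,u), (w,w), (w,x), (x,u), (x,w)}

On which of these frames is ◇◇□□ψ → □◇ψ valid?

G3

Frame correspondent (Sahlqvist): ∀x ∀y ∀z ((xR²y ∧ xRz) → ∃w (yR²w ∧ zRw)) — i.e. a generalized confluence (Geach) condition.
G1: fails — 0R²3, 0R4 but no w with 3R²w and 4Rw.
G2: fails — oR²m, oRo but no w with mR²w and oRw.
G3: holds.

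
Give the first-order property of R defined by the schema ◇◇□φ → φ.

This is a Sahlqvist (Geach-type) schema ◇^2□^1φ → □^0◇^0φ.
Minimal-valuation argument: fix x; take any y with xR^2y and any z with xR^0z. Set V(φ) to the set of worlds R-reachable from y in exactly 1 step. Then □^1φ holds at y, so the antecedent holds at x; validity forces ◇^0φ at z, giving a w with zR^0w and yR^1w.
First-order correspondent: ∀x ∀y (xR²y → ∃w (yRw ∧ x = w)).

∀x ∀y (xR²y → ∃w (yRw ∧ x = w))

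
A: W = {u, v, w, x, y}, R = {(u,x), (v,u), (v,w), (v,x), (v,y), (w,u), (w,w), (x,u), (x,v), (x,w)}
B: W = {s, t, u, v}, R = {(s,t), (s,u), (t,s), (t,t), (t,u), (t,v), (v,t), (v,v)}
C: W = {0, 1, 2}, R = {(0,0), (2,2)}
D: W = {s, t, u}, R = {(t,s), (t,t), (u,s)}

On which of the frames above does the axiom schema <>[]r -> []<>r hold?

The schema corresponds to convergence: forall x forall y forall z (Rxy & Rxz -> exists w (Ryw & Rzw)).
A: fails — Rvw and Rvu but w and u have no common successor.
B: fails — Rsu and Rsu but u and u have no common successor.
C: holds.
D: fails — Rtt and Rts but t and s have no common successor.

C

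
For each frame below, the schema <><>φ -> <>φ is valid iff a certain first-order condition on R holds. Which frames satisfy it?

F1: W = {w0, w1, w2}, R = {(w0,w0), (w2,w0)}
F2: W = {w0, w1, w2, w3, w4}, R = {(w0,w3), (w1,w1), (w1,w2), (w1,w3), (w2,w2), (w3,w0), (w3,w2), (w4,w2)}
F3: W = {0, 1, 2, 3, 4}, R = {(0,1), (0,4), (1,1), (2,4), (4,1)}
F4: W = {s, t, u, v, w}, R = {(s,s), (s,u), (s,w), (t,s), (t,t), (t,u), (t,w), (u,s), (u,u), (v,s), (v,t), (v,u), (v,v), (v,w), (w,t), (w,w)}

The schema corresponds to transitivity: forall x forall y forall z (Rxy & Ryz -> Rxz).
F1: satisfies the condition.
F2: fails — Rw1w3 and Rw3w0 but not Rw1w0.
F3: fails — R24 and R41 but not R21.
F4: fails — Rwt and Rts but not Rws.

F1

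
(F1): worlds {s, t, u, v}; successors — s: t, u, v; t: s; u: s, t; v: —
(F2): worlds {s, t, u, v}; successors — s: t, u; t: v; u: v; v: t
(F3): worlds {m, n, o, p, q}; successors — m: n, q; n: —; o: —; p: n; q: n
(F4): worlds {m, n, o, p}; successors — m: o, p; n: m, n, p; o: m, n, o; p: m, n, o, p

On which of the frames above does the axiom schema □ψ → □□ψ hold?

Frame correspondent (Sahlqvist): ∀x ∀y ∀z (Rxy ∧ Ryz → Rxz) — i.e. transitivity.
(F1): fails — Rus and Rsv but not Ruv.
(F2): fails — Ruv and Rvt but not Rut.
(F3): holds.
(F4): fails — Rom and Rmp but not Rop.
Valid on: (F3).

(F3)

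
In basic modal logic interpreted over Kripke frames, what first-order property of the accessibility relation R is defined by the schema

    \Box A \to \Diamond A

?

Suppose □A→◇A is valid. At any x set V(A)=W. Then □A at x, so ◇A at x, so x has a successor.

seriality: \forall x \exists y Rxy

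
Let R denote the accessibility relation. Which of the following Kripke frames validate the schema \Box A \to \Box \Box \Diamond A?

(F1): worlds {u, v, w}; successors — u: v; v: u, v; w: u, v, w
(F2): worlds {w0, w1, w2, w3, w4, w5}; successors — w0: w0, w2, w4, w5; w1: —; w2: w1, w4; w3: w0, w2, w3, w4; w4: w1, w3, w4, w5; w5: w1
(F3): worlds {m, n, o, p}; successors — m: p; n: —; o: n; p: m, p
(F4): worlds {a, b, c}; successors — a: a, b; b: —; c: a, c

This is the axiom for a generalized confluence (Geach) condition; its first-order frame correspondent is \forall x \forall z (x R^2 z \to \exists w (xRw \wedge zRw)).
(F1): holds.
(F2): fails — w0R²w1 but no w with w0Rw and w1Rw.
(F3): holds.
(F4): fails — aR²b but no w with aRw and bRw.

(F1), (F3)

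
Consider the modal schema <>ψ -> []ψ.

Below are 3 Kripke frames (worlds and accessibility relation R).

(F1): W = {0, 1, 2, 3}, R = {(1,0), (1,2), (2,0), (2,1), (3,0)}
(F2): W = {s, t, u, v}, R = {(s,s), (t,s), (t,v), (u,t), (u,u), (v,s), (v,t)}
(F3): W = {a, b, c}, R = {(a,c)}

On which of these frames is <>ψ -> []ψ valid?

This is the axiom for partial functionality; its first-order frame correspondent is forall x forall y forall z (Rxy & Rxz -> y = z).
(F1): fails — 1 sees both 0 and 2.
(F2): fails — t sees both s and v.
(F3): condition met.
Valid on: (F3).

(F3)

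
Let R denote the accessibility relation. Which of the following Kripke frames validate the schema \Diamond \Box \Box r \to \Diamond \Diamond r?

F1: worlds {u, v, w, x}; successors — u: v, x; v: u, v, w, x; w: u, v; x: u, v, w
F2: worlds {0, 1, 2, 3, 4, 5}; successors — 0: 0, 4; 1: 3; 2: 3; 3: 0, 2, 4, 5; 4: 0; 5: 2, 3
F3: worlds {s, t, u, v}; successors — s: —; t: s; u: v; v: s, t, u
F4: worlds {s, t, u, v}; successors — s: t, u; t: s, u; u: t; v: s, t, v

F1, F2, F4

This is the axiom for a generalized confluence (Geach) condition; its first-order frame correspondent is \forall x \forall y (xRy \to \exists w (y R^2 w \wedge x R^2 w)).
F1: condition met.
F2: condition met.
F3: fails — tRs but no w with sR²w and tR²w.
F4: condition met.
Valid on: F1, F2, F4.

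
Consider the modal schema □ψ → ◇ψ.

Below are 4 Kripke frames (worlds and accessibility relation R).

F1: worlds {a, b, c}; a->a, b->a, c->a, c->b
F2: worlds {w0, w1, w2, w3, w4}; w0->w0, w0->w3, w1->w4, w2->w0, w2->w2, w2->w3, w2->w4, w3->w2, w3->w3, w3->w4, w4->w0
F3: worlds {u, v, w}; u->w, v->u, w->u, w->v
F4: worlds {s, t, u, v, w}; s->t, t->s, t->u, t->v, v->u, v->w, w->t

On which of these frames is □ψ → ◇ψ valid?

F1, F2, F3

Frame correspondent (Sahlqvist): ∀x ∃y Rxy — i.e. seriality.
F1: holds.
F2: holds.
F3: holds.
F4: fails — world u has no successor.
Valid on: F1, F2, F3.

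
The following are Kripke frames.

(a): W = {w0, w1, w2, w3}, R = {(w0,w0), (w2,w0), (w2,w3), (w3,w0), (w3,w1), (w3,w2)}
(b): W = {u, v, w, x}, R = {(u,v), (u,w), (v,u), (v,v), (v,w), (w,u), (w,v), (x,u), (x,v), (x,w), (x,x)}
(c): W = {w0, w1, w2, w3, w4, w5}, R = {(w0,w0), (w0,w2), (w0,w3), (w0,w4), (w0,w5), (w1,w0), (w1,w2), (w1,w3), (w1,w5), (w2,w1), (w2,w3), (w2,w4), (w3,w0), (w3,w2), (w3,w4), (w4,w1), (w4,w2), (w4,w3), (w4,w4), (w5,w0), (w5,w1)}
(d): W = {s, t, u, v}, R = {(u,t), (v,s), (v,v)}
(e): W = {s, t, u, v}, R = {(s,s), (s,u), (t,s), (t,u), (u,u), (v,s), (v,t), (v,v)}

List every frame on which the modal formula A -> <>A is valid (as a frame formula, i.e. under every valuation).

none

This is the axiom for reflexivity; its first-order frame correspondent is forall x Rxx.
(a): fails — world w1 does not see itself.
(b): fails — world u does not see itself.
(c): fails — world w1 does not see itself.
(d): fails — world s does not see itself.
(e): fails — world t does not see itself.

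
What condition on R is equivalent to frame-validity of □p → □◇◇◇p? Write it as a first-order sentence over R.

∀x ∀z (xRz → ∃w (xRw ∧ zR³w))

This is a Sahlqvist (Geach-type) schema ◇^0□^1p → □^1◇^3p.
Minimal-valuation argument: fix x; take any y with xR^0y and any z with xR^1z. Set V(p) to the set of worlds R-reachable from y in exactly 1 step. Then □^1p holds at y, so the antecedent holds at x; validity forces ◇^3p at z, giving a w with zR^3w and yR^1w.
First-order correspondent: ∀x ∀z (xRz → ∃w (xRw ∧ zR³w)).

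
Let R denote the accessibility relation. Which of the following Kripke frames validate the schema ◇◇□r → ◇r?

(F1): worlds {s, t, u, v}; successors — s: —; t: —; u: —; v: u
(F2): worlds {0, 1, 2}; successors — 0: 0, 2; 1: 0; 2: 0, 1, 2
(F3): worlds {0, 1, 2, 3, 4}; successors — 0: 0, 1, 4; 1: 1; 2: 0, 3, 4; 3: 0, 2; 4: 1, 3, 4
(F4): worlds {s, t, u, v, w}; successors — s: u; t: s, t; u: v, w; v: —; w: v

(F1), (F2)

Frame correspondent (Sahlqvist): ∀x ∀y (xR²y → ∃w (yRw ∧ xRw)) — i.e. a generalized confluence (Geach) condition.
(F1): holds.
(F2): holds.
(F3): fails — 2R²1 but no w with 1Rw and 2Rw.
(F4): fails — sR²v but no w* with vRw* and sRw*.
Valid on: (F1), (F2).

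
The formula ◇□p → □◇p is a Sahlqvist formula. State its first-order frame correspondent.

convergence: ∀x ∀y ∀z (Rxy ∧ Rxz → ∃w (Ryw ∧ Rzw))

Suppose ◇□p→□◇p is valid. Take Rxy, Rxz and set V(p)={w : Ryw}. Then □p at y so ◇□p at x, so □◇p at x, so ◇p at z, giving w with Rzw and Ryw.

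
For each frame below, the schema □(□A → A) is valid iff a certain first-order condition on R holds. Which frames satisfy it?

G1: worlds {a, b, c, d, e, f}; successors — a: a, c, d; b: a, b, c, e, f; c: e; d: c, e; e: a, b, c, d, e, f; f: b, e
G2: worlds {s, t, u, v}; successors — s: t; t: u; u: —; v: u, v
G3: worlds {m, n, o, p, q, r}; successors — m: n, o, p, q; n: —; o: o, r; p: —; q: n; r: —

The schema corresponds to shift-reflexivity: ∀x ∀y (Rxy → Ryy).
G1: fails — Rec but not Rcc.
G2: fails — Rtu but not Ruu.
G3: fails — Ror but not Rrr.

none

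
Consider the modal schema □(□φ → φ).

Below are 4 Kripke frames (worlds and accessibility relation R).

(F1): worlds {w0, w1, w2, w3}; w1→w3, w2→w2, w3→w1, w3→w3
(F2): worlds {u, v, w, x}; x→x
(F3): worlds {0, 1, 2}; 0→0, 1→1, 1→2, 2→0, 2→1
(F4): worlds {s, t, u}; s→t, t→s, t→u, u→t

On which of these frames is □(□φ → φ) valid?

(F2)

The schema corresponds to shift-reflexivity: ∀x ∀y (Rxy → Ryy).
(F1): fails — Rw3w1 but not Rw1w1.
(F2): ✓.
(F3): fails — R12 but not R22.
(F4): fails — Rtu but not Ruu.
Valid on: (F2).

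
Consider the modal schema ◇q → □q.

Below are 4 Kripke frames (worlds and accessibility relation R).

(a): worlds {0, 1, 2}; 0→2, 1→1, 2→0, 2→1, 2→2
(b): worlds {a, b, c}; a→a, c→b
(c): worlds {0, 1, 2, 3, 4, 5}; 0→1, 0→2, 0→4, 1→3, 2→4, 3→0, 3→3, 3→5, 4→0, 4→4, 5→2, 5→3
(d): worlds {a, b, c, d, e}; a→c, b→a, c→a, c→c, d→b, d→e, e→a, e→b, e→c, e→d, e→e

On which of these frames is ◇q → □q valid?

The schema corresponds to partial functionality: ∀x ∀y ∀z (Rxy ∧ Rxz → y = z).
(a): fails — 2 sees both 0 and 1.
(b): condition met.
(c): fails — 0 sees both 1 and 2.
(d): fails — c sees both a and c.

(b)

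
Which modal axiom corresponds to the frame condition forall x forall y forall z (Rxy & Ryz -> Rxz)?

This is transitivity; the standard corresponding axiom is 4: □p → □□p.
Suppose □p→□□p is valid. Take Rxy, Ryz and set V(p)={w : Rxw}. Then □p at x, so □□p at x, so □p at y, so p at z, i.e. Rxz.

□p → □□p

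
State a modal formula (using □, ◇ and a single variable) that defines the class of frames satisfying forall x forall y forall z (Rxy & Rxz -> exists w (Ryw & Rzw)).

◇□ψ → □◇ψ

A defining formula is ◇□ψ → □◇ψ (the .2 axiom).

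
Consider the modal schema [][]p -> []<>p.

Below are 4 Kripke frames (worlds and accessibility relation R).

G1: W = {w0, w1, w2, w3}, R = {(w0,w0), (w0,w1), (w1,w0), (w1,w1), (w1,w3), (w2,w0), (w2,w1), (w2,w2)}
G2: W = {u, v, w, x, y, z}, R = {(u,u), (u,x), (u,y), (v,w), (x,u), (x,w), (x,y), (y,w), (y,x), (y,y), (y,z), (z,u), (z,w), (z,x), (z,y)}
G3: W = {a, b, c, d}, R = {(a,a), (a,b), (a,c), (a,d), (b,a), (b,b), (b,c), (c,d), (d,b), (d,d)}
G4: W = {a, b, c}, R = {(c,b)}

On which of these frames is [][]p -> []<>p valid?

Frame correspondent (Sahlqvist): forall x forall z (xRz -> exists w (x R^2 w & zRw)) — i.e. a generalized confluence (Geach) condition.
G1: fails — w1Rw3 but no w with w1R²w and w3Rw.
G2: fails — vRw but no t with vR²t and wRt.
G3: satisfies the condition.
G4: fails — cRb but no w with cR²w and bRw.
Valid on: G3.

G3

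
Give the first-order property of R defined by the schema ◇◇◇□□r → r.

This is a Sahlqvist (Geach-type) schema ◇^3□^2r → □^0◇^0r.
Minimal-valuation argument: fix x; take any y with xR^3y and any z with xR^0z. Set V(r) to the set of worlds R-reachable from y in exactly 2 steps. Then □^2r holds at y, so the antecedent holds at x; validity forces ◇^0r at z, giving a w with zR^0w and yR^2w.
First-order correspondent: ∀x ∀y (xR³y → ∃w (yR²w ∧ x = w)).

∀x ∀y (xR³y → ∃w (yR²w ∧ x = w))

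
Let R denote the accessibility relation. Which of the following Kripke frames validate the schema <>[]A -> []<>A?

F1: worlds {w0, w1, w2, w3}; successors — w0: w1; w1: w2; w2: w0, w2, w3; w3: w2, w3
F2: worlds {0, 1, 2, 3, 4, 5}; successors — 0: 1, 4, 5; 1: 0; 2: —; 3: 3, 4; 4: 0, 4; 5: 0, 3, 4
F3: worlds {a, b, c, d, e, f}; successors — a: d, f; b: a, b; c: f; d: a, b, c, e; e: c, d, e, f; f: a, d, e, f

The schema corresponds to convergence: forall x forall y forall z (Rxy & Rxz -> exists w (Ryw & Rzw)).
F1: fails — Rw2w2 and Rw2w0 but w2 and w0 have no common successor.
F2: satisfies the condition.
F3: fails — Rbb and Rba but b and a have no common successor.

F2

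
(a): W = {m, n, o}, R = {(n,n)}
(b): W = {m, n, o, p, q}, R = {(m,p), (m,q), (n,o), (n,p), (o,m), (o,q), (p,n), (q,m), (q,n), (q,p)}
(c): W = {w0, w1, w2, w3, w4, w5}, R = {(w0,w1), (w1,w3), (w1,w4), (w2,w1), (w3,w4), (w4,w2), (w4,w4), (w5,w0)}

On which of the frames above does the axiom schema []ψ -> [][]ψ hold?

Frame correspondent (Sahlqvist): forall x forall y forall z (Rxy & Ryz -> Rxz) — i.e. transitivity.
(a): condition met.
(b): fails — Rom and Rmp but not Rop.
(c): fails — Rw4w2 and Rw2w1 but not Rw4w1.
Valid on: (a).

(a)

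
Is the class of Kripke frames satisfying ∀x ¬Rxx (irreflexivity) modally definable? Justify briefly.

Modal frame validity is preserved under surjective bounded morphisms.
The 3-cycle (worlds a,b,c with a→b→c→a) is irreflexive, and the map sending every world to a single reflexive point • is a surjective bounded morphism (forth: every edge maps to (•,•); back: every world has a successor). So any modal formula valid on the 3-cycle is also valid on the reflexive point, which is not irreflexive.
So the class is not modally definable.

Not modally definable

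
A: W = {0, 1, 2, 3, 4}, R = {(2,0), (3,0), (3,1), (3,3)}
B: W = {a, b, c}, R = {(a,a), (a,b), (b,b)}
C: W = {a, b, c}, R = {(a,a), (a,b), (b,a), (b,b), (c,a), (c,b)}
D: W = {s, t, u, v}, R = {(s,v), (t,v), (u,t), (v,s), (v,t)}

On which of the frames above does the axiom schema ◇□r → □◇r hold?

Frame correspondent (Sahlqvist): ∀x ∀y ∀z (Rxy ∧ Rxz → ∃w (Ryw ∧ Rzw)) — i.e. convergence.
A: fails — R20 and R20 but 0 and 0 have no common successor.
B: satisfies the condition.
C: satisfies the condition.
D: satisfies the condition.

B, C, D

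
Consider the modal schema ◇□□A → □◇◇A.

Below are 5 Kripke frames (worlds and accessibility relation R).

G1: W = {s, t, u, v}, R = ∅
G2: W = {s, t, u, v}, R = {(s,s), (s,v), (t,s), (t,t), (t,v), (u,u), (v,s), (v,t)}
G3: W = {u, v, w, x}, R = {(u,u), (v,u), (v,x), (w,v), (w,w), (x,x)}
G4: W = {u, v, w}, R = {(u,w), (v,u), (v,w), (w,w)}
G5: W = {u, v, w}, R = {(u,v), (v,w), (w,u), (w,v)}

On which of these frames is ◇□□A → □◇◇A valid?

G1, G2, G4

Frame correspondent (Sahlqvist): ∀x ∀y ∀z ((xRy ∧ xRz) → ∃w (yR²w ∧ zR²w)) — i.e. a generalized confluence (Geach) condition.
G1: condition met.
G2: condition met.
G3: fails — vRu, vRx but no t with uR²t and xR²t.
G4: condition met.
G5: fails — wRu, wRv but no t with uR²t and vR²t.
Valid on: G1, G2, G4.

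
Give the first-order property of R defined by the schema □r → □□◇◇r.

∀x ∀z (xR²z → ∃w (xRw ∧ zR²w))

This is a Sahlqvist (Geach-type) schema ◇^0□^1r → □^2◇^2r.
Minimal-valuation argument: fix x; take any y with xR^0y and any z with xR^2z. Set V(r) to the set of worlds R-reachable from y in exactly 1 step. Then □^1r holds at y, so the antecedent holds at x; validity forces ◇^2r at z, giving a w with zR^2w and yR^1w.
First-order correspondent: ∀x ∀z (xR²z → ∃w (xRw ∧ zR²w)).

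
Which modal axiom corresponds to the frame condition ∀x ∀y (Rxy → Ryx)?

q → □◇q

This is symmetry; the standard corresponding axiom is B: q → □◇q.
Suppose q→□◇q is valid. Take Rxy and set V(q)={x}. Then q at x, so □◇q at x, so ◇q at y, so some z with Ryz has q; z=x, i.e. Ryx.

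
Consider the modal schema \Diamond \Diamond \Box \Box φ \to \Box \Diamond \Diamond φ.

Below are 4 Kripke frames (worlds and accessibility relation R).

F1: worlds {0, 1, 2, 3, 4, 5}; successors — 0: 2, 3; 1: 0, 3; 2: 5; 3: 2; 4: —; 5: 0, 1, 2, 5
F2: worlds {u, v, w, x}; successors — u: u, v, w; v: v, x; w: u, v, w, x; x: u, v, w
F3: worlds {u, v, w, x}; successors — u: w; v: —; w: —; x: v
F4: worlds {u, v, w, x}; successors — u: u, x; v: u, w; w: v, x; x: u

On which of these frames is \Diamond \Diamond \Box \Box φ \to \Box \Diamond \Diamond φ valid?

This is the axiom for a generalized confluence (Geach) condition; its first-order frame correspondent is \forall x \forall y \forall z ((x R^2 y \wedge xRz) \to \exists w (y R^2 w \wedge z R^2 w)).
F1: fails — 5R²3, 5R1 but no w with 3R²w and 1R²w.
F2: ✓.
F3: ✓.
F4: ✓.

F2, F3, F4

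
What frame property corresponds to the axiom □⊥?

Emptiness of R

□⊥ is valid iff no world has any successor (otherwise □⊥ fails at any world with one).
Conversely, any frame satisfying ∀x ∀y ¬Rxy validates the schema.
So the correspondent is emptiness of R.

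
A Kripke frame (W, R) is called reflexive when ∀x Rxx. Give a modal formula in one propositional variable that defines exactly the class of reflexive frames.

□r → r

This is reflexivity; the standard corresponding axiom is T: □r → r.
Suppose □r→r is valid. At any x set V(r)={w : Rxw}. Then □r holds at x, so r holds at x, i.e. Rxx.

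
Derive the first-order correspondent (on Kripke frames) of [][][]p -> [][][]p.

This is a Sahlqvist (Geach-type) schema ◇^0□^3p → □^3◇^0p.
First-order correspondent: forall x forall z (x R^3 z -> exists w (x R^3 w & z = w)).

forall x forall z (x R^3 z -> exists w (x R^3 w & z = w))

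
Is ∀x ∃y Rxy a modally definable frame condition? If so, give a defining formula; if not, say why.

Yes — defined by □p → ◇p

This is a Sahlqvist condition; the D axiom □p → ◇p defines it.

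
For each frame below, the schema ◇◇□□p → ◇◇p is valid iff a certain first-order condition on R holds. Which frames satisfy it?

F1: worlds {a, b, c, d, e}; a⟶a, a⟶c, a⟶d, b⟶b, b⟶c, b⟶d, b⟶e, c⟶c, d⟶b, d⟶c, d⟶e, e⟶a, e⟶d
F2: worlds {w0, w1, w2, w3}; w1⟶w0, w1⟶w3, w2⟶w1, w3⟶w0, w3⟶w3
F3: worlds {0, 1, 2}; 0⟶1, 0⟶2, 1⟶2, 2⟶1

F1, F3

Frame correspondent (Sahlqvist): ∀x ∀y (xR²y → ∃w (yR²w ∧ xR²w)) — i.e. a generalized confluence (Geach) condition.
F1: condition met.
F2: fails — w1R²w0 but no w with w0R²w and w1R²w.
F3: condition met.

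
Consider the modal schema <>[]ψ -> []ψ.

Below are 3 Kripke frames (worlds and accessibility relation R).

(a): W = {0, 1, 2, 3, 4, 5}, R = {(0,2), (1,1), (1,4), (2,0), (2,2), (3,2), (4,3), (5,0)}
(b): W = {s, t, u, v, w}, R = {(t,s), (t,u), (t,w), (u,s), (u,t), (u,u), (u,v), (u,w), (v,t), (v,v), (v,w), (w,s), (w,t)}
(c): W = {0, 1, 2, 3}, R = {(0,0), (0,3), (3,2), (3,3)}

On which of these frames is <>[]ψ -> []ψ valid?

none

Frame correspondent (Sahlqvist): forall x forall y forall z (Rxy & Rxz -> Ryz) — i.e. the Euclidean property.
(a): fails — R14 and R11 but not R41.
(b): fails — Rts and Rts but not Rss.
(c): fails — R03 and R00 but not R30.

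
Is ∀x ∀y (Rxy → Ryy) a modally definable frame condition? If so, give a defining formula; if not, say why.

Yes, by □(□p → p)

The condition is shift-reflexivity. A defining modal formula is □(□p → p).
Suppose □(□p→p) is valid. Take Rxy and set V(p)={w : Ryw}. Then at y, □p holds; since □(□p→p) at x, □p→p at y, so p at y, i.e. Ryy.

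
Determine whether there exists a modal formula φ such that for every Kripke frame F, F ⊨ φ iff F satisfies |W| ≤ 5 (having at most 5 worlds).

Modal frame validity is preserved under disjoint unions.
Any modal formula valid on each of 6 disjoint one-world frames is valid on their disjoint union (validity is preserved under disjoint unions). Each one-world frame has |W|=1≤5, but the union has |W|=6.
So the class is not modally definable.

Not modally definable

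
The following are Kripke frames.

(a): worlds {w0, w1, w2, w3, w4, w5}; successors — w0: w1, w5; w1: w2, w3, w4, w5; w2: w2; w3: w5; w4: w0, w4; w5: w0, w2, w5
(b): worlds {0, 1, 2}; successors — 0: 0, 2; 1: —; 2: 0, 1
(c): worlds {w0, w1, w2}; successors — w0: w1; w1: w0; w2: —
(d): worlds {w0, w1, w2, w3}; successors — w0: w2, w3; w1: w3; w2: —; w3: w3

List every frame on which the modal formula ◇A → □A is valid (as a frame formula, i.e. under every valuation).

(c)

Frame correspondent (Sahlqvist): ∀x ∀y ∀z (Rxy ∧ Rxz → y = z) — i.e. partial functionality.
(a): fails — w0 sees both w1 and w5.
(b): fails — 0 sees both 0 and 2.
(c): condition met.
(d): fails — w0 sees both w2 and w3.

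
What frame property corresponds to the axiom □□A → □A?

Density

Suppose □□A→□A is valid. Take Rxy and set V(A)={w : xR²w}. Then □□A at x, so □A at x, so A at y, i.e. ∃z(Rxz∧Rzy).
The converse is a direct semantic check.
So the correspondent is density.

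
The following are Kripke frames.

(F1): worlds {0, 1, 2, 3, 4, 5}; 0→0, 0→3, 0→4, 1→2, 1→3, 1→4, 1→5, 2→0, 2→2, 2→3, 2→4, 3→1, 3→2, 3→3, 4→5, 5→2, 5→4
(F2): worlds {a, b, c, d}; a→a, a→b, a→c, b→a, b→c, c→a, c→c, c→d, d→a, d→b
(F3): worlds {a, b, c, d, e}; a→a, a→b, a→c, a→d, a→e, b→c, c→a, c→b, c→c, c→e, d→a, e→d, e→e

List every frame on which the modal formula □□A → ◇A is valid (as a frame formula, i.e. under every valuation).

(F2), (F3)

The schema corresponds to a generalized confluence (Geach) condition: ∀x ∃w (xR²w ∧ xRw).
(F1): fails — at 4 but no w with 4R²w and 4Rw.
(F2): condition met.
(F3): condition met.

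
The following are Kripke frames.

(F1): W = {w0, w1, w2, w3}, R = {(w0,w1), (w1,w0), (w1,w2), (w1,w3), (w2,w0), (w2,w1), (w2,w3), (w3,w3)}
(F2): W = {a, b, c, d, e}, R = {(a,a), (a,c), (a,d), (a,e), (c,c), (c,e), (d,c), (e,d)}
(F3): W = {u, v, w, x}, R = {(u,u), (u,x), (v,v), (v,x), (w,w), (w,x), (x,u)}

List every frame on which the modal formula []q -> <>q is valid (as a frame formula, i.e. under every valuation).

(F1), (F3)

Frame correspondent (Sahlqvist): forall x exists y Rxy — i.e. seriality.
(F1): condition met.
(F2): fails — world b has no successor.
(F3): condition met.
Valid on: (F1), (F3).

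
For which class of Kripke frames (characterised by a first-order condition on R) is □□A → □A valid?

Suppose □□A→□A is valid. Take Rxy and set V(A)={w : xR²w}. Then □□A at x, so □A at x, so A at y, i.e. ∃z(Rxz∧Rzy).
Conversely, any frame satisfying ∀x ∀y (Rxy → ∃z (Rxz ∧ Rzy)) validates the schema.
Frame condition: ∀x ∀y (Rxy → ∃z (Rxz ∧ Rzy)).

density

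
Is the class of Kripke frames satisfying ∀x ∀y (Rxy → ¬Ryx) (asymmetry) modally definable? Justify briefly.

If a class were modally definable it would be closed under surjective bounded morphisms (Goldblatt–Thomason).
The 4-cycle (worlds w0,w1,w2,w3 with w0→w1→w2→w3→w0) is asymmetric. Mapping every world to a single reflexive point • is a surjective bounded morphism, and the reflexive point is not asymmetric (R•• but asymmetry requires ¬R••).
Hence asymmetry is not modally definable.

No — not modally definable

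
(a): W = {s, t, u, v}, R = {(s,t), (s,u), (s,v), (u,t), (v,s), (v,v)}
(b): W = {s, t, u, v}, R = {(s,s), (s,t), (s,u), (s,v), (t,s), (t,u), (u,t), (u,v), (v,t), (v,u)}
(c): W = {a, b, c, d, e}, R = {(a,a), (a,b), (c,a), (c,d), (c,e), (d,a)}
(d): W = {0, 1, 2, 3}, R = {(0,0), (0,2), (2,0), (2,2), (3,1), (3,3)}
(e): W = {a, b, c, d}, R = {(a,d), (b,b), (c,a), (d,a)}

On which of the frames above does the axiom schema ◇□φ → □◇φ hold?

The schema corresponds to convergence: ∀x ∀y ∀z (Rxy ∧ Rxz → ∃w (Ryw ∧ Rzw)).
(a): fails — Rsv and Rsu but v and u have no common successor.
(b): fails — Rsu and Rst but u and t have no common successor.
(c): fails — Rab and Rab but b and b have no common successor.
(d): fails — R31 and R31 but 1 and 1 have no common successor.
(e): condition met.

(e)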